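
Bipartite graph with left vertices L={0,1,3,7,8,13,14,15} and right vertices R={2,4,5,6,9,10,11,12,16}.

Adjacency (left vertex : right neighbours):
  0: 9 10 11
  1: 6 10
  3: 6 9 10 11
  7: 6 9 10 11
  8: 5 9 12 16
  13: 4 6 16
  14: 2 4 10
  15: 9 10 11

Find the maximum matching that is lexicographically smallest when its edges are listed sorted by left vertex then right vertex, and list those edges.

Lex-smallest maximum matching: {(0,9), (1,6), (3,10), (7,11), (8,5), (13,4), (14,2)}

|M| = 7 (so the lex-smallest maximum matching has 7 edges)
process left vertices in ascending order; for each, take the smallest-labelled available neighbour that still permits 7 edges overall, or leave it unmatched if none does
lex-smallest matching: {0-9, 1-6, 3-10, 7-11, 8-5, 13-4, 14-2}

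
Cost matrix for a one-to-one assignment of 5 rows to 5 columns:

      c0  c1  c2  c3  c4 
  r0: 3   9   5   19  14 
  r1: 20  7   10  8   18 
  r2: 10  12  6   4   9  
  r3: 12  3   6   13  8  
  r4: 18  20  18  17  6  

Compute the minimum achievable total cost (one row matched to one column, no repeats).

Minimum assignment cost: 26

one of 3 optimal assignments: row0→col0 (cost 3), row1→col1 (cost 7), row2→col3 (cost 4), row3→col2 (cost 6), row4→col4 (cost 6)
total = 3 + 7 + 4 + 6 + 6 = 26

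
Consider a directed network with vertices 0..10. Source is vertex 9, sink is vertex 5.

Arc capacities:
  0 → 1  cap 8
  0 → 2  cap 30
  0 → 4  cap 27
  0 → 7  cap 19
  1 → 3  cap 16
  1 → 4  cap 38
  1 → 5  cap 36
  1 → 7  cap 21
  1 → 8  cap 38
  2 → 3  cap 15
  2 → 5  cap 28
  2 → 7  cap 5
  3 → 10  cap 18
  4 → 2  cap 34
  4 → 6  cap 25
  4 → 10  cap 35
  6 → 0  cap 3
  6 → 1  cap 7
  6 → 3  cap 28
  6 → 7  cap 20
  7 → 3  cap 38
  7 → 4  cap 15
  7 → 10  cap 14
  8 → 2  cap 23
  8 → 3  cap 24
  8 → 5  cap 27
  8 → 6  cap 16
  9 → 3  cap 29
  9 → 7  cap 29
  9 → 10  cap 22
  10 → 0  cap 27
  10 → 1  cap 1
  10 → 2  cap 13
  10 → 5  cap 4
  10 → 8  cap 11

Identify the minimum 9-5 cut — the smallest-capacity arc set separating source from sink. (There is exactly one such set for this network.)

Min-cut arcs: {(0,1), (2,5), (6,1), (10,1), (10,5), (10,8)} (total capacity 59)

augment #1: 9→10→5 push 4
augment #2: 9→10→1→5 push 1
augment #3: 9→10→2→5 push 13
augment #4: 9→10→8→5 push 4
augment #5: 9→3→10→8→5 push 7
augment #6: 9→7→4→2→5 push 15
augment #7: 9→3→10→0→1→5 push 8
augment #8: 9→3→10→0→4→6→1→5 push 3
augment #9: 9→7→10→0→4→6→1→5 push 4
max flow = 59; residual-reachable set from 9 gives S-side
cut edges (S→T): {(0,1), (2,5), (6,1), (10,1), (10,5), (10,8)} total cap 59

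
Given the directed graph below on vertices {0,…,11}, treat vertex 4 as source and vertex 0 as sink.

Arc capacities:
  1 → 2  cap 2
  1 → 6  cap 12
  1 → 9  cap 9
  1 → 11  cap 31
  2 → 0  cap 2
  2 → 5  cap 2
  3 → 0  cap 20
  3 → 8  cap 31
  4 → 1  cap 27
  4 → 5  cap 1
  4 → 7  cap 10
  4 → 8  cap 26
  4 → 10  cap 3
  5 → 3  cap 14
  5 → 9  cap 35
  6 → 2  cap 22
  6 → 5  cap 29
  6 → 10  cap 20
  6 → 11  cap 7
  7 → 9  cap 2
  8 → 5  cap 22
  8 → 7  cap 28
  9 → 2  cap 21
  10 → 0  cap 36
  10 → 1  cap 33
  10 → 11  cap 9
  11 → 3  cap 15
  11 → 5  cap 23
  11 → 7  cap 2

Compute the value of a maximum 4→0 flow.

augment #1: 4→10→0 bottleneck 3, total now 3
augment #2: 4→1→2→0 bottleneck 2, total now 5
augment #3: 4→5→3→0 bottleneck 1, total now 6
augment #4: 4→1→6→10→0 bottleneck 12, total now 18
augment #5: 4→1→11→3→0 bottleneck 13, total now 31
augment #6: 4→8→5→3→0 bottleneck 6, total now 37

Maximum flow value: 37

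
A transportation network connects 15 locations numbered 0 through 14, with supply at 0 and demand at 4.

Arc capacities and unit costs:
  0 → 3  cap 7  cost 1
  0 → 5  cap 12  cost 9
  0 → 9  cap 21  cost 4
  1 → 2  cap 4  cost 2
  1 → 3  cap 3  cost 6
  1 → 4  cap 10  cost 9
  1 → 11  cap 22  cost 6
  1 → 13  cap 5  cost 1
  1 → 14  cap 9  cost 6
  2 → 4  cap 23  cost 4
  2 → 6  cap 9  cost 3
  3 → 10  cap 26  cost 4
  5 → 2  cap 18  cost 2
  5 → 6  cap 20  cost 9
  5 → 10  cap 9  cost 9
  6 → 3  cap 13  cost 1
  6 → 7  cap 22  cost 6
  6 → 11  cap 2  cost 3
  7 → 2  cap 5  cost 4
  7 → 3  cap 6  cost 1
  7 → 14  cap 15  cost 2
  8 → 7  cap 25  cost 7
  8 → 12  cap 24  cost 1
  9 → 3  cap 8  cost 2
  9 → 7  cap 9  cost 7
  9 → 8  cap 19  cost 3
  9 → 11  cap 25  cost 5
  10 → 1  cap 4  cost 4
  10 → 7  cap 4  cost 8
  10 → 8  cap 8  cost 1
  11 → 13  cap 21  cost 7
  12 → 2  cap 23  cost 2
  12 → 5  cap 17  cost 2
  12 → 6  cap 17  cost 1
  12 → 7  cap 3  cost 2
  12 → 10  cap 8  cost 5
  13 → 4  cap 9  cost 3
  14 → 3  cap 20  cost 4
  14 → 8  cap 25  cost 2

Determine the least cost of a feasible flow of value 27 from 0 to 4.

Minimum cost for 27 units: 372

shortest-cost path #1: 0→3→10→1→13→4 push 4 @ unit cost 13 (adds 52)
shortest-cost path #2: 0→3→10→8→12→2→4 push 3 @ unit cost 13 (adds 39)
shortest-cost path #3: 0→9→8→12→2→4 push 19 @ unit cost 14 (adds 266)
shortest-cost path #4: 0→5→2→4 push 1 @ unit cost 15 (adds 15)
total cost = 372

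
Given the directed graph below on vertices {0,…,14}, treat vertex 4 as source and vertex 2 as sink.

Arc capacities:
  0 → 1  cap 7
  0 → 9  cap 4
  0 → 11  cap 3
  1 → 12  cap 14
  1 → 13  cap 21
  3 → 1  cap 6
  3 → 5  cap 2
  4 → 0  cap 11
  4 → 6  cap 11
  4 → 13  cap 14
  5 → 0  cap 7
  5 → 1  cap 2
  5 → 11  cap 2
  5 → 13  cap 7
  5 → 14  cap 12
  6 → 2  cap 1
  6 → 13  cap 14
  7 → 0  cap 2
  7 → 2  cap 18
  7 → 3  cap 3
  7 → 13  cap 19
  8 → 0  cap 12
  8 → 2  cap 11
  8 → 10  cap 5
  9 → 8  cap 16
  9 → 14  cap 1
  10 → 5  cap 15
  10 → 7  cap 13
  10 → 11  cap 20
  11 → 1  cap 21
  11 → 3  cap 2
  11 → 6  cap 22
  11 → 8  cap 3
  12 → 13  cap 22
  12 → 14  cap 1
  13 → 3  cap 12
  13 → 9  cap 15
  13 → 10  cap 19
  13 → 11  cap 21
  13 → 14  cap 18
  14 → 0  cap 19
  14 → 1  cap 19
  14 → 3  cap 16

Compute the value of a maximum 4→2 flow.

augment #1: 4→6→2 bottleneck 1, total now 1
augment #2: 4→0→9→8→2 bottleneck 4, total now 5
augment #3: 4→0→11→8→2 bottleneck 3, total now 8
augment #4: 4→13→9→8→2 bottleneck 4, total now 12
augment #5: 4→13→10→7→2 bottleneck 10, total now 22
augment #6: 4→6→13→10→7→2 bottleneck 3, total now 25

Maximum flow value: 25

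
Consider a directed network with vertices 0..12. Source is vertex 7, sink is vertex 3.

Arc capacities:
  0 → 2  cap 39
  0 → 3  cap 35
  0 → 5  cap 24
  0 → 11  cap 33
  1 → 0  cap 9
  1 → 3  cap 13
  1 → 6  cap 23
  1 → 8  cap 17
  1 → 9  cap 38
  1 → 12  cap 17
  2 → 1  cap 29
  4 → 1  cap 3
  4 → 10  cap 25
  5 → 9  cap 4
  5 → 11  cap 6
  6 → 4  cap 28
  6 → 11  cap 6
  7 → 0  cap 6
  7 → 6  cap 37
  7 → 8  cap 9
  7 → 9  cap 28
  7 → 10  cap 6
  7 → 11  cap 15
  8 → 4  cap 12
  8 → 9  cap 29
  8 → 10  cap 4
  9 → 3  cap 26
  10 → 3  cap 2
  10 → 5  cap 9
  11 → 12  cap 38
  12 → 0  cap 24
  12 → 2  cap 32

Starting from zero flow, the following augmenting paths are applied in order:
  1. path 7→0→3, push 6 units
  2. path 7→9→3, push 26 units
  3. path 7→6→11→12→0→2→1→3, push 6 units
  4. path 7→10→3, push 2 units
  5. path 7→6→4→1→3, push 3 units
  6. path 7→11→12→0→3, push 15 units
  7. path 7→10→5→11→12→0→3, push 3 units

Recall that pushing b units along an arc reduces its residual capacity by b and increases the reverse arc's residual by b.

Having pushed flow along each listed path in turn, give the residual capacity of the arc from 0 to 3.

Residual capacity of (0,3): 11

after path 1 (7→0→3, push 6): res(0,3)=29
after path 2 (7→9→3, push 26): res(0,3)=29
after path 3 (7→6→11→12→0→2→1→3, push 6): res(0,3)=29
after path 4 (7→10→3, push 2): res(0,3)=29
after path 5 (7→6→4→1→3, push 3): res(0,3)=29
after path 6 (7→11→12→0→3, push 15): res(0,3)=14
after path 7 (7→10→5→11→12→0→3, push 3): res(0,3)=11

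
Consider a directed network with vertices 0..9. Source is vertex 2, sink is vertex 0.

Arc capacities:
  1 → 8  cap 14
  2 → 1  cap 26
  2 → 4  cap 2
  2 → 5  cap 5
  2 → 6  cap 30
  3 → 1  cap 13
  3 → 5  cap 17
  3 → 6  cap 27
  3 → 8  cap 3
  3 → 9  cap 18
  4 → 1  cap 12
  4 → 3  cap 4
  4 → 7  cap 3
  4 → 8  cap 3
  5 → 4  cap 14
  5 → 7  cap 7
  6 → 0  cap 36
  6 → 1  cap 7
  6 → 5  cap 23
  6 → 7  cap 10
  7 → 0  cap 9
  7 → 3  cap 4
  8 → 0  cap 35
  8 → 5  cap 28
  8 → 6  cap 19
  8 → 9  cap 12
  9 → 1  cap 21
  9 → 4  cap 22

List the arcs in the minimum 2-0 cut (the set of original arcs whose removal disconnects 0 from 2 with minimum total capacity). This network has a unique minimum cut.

Min-cut arcs: {(1,8), (2,4), (2,5), (2,6)} (total capacity 51)

augment #1: 2→6→0 push 30
augment #2: 2→1→8→0 push 14
augment #3: 2→4→7→0 push 2
augment #4: 2→5→7→0 push 5
max flow = 51; residual-reachable set from 2 gives S-side
cut edges (S→T): {(1,8), (2,4), (2,5), (2,6)} total cap 51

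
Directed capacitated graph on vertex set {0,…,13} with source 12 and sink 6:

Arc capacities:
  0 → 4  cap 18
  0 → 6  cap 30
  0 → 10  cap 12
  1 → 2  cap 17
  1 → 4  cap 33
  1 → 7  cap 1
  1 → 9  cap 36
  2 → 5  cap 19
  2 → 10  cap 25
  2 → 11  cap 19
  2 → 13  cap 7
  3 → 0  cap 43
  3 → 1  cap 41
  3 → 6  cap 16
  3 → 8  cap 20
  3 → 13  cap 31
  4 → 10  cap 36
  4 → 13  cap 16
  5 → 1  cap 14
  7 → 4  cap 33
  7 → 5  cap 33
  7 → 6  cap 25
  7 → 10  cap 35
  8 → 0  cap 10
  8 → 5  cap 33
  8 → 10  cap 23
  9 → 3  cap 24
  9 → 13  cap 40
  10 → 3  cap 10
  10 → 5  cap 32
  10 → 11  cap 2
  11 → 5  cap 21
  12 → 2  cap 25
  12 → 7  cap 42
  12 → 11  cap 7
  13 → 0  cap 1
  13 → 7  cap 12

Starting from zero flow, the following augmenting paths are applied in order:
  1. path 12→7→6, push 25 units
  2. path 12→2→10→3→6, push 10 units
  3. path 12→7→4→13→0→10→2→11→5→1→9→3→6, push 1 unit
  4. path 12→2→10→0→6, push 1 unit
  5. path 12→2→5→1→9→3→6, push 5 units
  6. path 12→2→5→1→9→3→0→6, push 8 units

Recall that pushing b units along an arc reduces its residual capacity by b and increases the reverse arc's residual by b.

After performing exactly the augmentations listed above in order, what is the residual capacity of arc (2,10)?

after path 1 (12→7→6, push 25): res(2,10)=25
after path 2 (12→2→10→3→6, push 10): res(2,10)=15
after path 3 (12→7→4→13→0→10→2→11→5→1→9→3→6, push 1): res(2,10)=16
after path 4 (12→2→10→0→6, push 1): res(2,10)=15
after path 5 (12→2→5→1→9→3→6, push 5): res(2,10)=15
after path 6 (12→2→5→1→9→3→0→6, push 8): res(2,10)=15

Residual capacity of (2,10): 15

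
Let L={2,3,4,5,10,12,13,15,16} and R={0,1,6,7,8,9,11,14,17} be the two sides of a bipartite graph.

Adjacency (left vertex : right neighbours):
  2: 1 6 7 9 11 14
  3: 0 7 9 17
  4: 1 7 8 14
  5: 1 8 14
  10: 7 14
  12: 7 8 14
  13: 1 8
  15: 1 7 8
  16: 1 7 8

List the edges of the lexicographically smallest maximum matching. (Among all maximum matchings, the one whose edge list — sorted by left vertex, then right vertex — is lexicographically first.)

|M| = 6 (so the lex-smallest maximum matching has 6 edges)
process left vertices in ascending order; for each, take the smallest-labelled available neighbour that still permits 6 edges overall, or leave it unmatched if none does
lex-smallest matching: {2-6, 3-0, 4-1, 5-8, 10-7, 12-14}

Lex-smallest maximum matching: {(2,6), (3,0), (4,1), (5,8), (10,7), (12,14)}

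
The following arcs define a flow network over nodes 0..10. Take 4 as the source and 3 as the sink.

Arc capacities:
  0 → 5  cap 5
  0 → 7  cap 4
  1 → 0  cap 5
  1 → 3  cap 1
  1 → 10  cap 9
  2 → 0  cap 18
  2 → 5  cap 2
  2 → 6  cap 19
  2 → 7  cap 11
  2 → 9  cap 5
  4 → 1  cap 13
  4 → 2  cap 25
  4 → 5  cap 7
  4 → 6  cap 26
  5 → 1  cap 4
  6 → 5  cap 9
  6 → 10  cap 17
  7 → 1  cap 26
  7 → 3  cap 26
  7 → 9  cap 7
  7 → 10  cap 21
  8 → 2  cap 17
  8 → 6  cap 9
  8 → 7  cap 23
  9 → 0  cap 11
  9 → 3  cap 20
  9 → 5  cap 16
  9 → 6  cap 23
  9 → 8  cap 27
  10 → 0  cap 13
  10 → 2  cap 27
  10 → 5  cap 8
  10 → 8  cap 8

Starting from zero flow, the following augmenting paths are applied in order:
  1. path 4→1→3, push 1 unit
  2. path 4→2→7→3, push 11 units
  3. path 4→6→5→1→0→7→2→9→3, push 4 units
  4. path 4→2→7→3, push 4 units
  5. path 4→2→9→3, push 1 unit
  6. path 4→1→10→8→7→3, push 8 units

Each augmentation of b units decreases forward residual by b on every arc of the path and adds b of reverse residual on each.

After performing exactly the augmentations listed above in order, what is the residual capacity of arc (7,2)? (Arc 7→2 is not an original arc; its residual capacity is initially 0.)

Residual capacity of (7,2): 11

after path 1 (4→1→3, push 1): res(7,2)=0
after path 2 (4→2→7→3, push 11): res(7,2)=11
after path 3 (4→6→5→1→0→7→2→9→3, push 4): res(7,2)=7
after path 4 (4→2→7→3, push 4): res(7,2)=11
after path 5 (4→2→9→3, push 1): res(7,2)=11
after path 6 (4→1→10→8→7→3, push 8): res(7,2)=11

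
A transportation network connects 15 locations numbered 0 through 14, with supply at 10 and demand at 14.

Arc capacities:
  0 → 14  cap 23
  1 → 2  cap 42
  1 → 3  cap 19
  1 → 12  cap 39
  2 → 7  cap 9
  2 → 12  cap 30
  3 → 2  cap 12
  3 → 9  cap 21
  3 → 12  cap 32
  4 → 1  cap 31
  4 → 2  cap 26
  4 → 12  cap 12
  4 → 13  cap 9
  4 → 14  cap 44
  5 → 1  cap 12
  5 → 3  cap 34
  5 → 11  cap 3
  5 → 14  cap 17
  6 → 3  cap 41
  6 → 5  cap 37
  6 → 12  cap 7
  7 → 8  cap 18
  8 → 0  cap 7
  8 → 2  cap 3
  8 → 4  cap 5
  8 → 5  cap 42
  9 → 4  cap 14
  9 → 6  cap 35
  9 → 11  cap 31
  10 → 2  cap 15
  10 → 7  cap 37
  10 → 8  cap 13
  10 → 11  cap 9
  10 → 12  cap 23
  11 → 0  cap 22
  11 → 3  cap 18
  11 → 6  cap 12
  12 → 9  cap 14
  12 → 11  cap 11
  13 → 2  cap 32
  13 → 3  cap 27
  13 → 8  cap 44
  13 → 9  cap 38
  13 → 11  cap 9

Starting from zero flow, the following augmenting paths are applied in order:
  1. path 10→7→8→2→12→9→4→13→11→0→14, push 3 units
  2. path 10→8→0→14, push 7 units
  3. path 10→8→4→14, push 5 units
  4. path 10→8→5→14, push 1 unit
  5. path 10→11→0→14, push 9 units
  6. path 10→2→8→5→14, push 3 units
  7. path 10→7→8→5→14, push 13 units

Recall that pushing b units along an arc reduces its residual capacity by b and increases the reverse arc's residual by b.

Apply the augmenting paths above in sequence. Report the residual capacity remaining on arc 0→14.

Residual capacity of (0,14): 4

after path 1 (10→7→8→2→12→9→4→13→11→0→14, push 3): res(0,14)=20
after path 2 (10→8→0→14, push 7): res(0,14)=13
after path 3 (10→8→4→14, push 5): res(0,14)=13
after path 4 (10→8→5→14, push 1): res(0,14)=13
after path 5 (10→11→0→14, push 9): res(0,14)=4
after path 6 (10→2→8→5→14, push 3): res(0,14)=4
after path 7 (10→7→8→5→14, push 13): res(0,14)=4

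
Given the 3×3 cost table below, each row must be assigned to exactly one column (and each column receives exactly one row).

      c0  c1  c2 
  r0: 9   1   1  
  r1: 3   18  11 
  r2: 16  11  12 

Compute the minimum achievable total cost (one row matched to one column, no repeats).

Minimum assignment cost: 15

optimal assignment: row0→col2 (cost 1), row1→col0 (cost 3), row2→col1 (cost 11)
total = 1 + 3 + 11 = 15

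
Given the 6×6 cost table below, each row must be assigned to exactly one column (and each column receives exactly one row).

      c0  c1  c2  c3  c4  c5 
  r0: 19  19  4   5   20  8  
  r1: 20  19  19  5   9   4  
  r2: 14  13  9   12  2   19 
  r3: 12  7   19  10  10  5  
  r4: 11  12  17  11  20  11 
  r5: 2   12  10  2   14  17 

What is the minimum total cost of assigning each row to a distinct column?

Minimum assignment cost: 30

one of 3 optimal assignments: row0→col2 (cost 4), row1→col3 (cost 5), row2→col4 (cost 2), row3→col5 (cost 5), row4→col1 (cost 12), row5→col0 (cost 2)
total = 4 + 5 + 2 + 5 + 12 + 2 = 30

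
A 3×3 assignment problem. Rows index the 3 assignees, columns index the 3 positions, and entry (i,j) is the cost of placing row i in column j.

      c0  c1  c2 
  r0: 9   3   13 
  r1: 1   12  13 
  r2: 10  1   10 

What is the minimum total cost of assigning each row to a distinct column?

optimal assignment: row0→col1 (cost 3), row1→col0 (cost 1), row2→col2 (cost 10)
total = 3 + 1 + 10 = 14

Minimum assignment cost: 14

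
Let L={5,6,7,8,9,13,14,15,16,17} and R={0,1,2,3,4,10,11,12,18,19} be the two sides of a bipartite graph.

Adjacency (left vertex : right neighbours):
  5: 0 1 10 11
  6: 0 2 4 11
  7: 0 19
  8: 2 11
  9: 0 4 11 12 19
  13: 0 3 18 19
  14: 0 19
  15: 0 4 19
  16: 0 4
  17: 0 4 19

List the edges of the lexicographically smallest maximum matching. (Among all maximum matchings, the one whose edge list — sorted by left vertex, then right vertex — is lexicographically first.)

Lex-smallest maximum matching: {(5,1), (6,2), (7,0), (8,11), (9,12), (13,3), (14,19), (15,4)}

|M| = 8 (so the lex-smallest maximum matching has 8 edges)
process left vertices in ascending order; for each, take the smallest-labelled available neighbour that still permits 8 edges overall, or leave it unmatched if none does
lex-smallest matching: {5-1, 6-2, 7-0, 8-11, 9-12, 13-3, 14-19, 15-4}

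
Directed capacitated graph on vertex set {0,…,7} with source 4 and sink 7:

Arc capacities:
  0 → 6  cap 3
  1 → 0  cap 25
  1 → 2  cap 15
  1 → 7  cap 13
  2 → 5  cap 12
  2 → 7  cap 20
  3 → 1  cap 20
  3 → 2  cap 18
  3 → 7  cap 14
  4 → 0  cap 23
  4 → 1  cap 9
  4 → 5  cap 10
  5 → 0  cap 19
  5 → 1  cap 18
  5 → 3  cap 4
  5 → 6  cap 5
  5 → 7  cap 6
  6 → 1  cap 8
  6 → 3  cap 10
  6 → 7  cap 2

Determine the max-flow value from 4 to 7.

Maximum flow value: 22

augment #1: 4→1→7 bottleneck 9, total now 9
augment #2: 4→5→7 bottleneck 6, total now 15
augment #3: 4→0→6→7 bottleneck 2, total now 17
augment #4: 4→5→1→7 bottleneck 4, total now 21
augment #5: 4→0→6→3→7 bottleneck 1, total now 22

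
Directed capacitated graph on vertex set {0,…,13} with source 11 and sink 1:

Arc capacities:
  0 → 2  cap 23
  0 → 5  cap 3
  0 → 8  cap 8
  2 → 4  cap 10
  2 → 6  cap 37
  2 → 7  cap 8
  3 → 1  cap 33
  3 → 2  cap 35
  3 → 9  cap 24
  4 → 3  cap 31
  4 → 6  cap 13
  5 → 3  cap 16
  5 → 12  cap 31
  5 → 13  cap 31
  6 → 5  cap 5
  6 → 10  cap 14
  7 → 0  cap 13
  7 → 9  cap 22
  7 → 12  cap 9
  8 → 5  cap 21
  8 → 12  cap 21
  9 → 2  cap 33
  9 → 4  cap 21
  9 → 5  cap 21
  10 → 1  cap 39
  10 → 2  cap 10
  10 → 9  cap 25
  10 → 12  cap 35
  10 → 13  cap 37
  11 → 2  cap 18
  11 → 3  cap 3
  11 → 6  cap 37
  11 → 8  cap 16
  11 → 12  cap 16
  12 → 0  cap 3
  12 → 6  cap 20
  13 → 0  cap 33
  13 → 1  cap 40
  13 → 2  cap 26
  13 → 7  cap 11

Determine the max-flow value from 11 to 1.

Maximum flow value: 59

augment #1: 11→3→1 bottleneck 3, total now 3
augment #2: 11→6→10→1 bottleneck 14, total now 17
augment #3: 11→2→4→3→1 bottleneck 10, total now 27
augment #4: 11→6→5→3→1 bottleneck 5, total now 32
augment #5: 11→8→5→3→1 bottleneck 11, total now 43
augment #6: 11→8→5→13→1 bottleneck 5, total now 48
augment #7: 11→12→0→5→13→1 bottleneck 3, total now 51
augment #8: 11→2→7→9→4→3→1 bottleneck 4, total now 55
augment #9: 11→2→7→9→5→13→1 bottleneck 4, total now 59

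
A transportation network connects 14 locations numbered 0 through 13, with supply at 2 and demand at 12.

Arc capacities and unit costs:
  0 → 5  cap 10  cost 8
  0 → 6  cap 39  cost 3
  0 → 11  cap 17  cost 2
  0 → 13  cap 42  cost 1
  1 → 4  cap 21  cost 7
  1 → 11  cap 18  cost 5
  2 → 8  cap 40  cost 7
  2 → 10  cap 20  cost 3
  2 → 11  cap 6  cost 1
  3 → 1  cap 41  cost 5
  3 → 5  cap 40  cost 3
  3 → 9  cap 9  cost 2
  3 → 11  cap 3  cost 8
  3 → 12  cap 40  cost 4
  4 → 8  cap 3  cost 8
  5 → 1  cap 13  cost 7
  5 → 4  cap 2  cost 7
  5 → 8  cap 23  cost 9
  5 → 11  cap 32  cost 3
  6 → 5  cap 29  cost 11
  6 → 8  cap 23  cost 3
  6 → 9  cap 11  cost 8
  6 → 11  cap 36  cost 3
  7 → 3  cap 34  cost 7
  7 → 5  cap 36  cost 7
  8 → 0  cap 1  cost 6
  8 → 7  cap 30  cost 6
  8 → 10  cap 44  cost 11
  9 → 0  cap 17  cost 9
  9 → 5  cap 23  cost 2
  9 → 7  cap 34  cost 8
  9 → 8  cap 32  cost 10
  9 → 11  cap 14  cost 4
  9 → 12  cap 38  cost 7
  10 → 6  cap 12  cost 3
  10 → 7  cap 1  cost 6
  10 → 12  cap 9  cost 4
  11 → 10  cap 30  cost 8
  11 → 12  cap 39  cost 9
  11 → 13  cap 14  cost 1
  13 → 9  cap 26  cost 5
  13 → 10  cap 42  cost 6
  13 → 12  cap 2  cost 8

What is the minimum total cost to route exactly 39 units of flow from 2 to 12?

Minimum cost for 39 units: 631

shortest-cost path #1: 2→10→12 push 9 @ unit cost 7 (adds 63)
shortest-cost path #2: 2→11→12 push 6 @ unit cost 10 (adds 60)
shortest-cost path #3: 2→10→6→11→12 push 11 @ unit cost 18 (adds 198)
shortest-cost path #4: 2→8→0→13→12 push 1 @ unit cost 22 (adds 22)
shortest-cost path #5: 2→8→7→3→12 push 12 @ unit cost 24 (adds 288)
total cost = 631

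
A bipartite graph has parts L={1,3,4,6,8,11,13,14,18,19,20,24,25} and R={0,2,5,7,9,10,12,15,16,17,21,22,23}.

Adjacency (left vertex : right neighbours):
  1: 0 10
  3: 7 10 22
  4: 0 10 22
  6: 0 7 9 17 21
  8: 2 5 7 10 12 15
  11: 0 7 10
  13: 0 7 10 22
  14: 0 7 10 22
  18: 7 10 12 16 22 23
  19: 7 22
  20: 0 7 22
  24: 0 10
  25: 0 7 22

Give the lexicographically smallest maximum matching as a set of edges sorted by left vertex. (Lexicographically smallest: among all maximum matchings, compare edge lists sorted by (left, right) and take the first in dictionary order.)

Lex-smallest maximum matching: {(1,0), (3,7), (4,10), (6,9), (8,2), (13,22), (18,12)}

|M| = 7 (so the lex-smallest maximum matching has 7 edges)
process left vertices in ascending order; for each, take the smallest-labelled available neighbour that still permits 7 edges overall, or leave it unmatched if none does
lex-smallest matching: {1-0, 3-7, 4-10, 6-9, 8-2, 13-22, 18-12}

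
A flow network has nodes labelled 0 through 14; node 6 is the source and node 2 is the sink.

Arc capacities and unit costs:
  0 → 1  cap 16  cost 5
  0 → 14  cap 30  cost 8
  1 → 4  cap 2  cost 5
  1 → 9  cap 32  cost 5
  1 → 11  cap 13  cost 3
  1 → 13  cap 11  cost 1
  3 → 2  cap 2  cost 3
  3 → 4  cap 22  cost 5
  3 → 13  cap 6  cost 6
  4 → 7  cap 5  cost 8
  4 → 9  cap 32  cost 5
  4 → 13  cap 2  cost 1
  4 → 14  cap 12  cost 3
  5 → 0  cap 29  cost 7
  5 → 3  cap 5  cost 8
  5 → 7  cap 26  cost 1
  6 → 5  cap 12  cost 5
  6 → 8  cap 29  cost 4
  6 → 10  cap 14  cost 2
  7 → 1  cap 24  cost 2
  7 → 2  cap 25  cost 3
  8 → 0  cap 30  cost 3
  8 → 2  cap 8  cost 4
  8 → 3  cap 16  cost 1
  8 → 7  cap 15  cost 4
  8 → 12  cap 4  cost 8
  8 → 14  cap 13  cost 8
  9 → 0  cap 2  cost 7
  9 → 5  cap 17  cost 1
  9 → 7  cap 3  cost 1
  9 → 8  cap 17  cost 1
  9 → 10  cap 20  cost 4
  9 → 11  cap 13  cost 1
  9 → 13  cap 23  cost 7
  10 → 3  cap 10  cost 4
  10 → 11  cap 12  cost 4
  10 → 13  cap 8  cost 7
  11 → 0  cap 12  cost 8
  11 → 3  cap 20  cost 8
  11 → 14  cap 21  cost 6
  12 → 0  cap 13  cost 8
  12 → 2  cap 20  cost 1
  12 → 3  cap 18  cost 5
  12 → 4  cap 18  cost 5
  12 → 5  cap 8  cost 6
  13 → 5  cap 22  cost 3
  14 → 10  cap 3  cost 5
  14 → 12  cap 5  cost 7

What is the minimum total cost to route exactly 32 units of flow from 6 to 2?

Minimum cost for 32 units: 298

shortest-cost path #1: 6→8→2 push 8 @ unit cost 8 (adds 64)
shortest-cost path #2: 6→8→3→2 push 2 @ unit cost 8 (adds 16)
shortest-cost path #3: 6→5→7→2 push 12 @ unit cost 9 (adds 108)
shortest-cost path #4: 6→8→7→2 push 10 @ unit cost 11 (adds 110)
total cost = 298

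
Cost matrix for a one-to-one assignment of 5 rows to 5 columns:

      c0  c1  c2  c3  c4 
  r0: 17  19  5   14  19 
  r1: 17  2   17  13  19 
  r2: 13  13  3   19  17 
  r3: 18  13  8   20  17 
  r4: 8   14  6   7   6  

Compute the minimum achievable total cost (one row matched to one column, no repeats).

Minimum assignment cost: 43

one of 2 optimal assignments: row0→col3 (cost 14), row1→col1 (cost 2), row2→col0 (cost 13), row3→col2 (cost 8), row4→col4 (cost 6)
total = 14 + 2 + 13 + 8 + 6 = 43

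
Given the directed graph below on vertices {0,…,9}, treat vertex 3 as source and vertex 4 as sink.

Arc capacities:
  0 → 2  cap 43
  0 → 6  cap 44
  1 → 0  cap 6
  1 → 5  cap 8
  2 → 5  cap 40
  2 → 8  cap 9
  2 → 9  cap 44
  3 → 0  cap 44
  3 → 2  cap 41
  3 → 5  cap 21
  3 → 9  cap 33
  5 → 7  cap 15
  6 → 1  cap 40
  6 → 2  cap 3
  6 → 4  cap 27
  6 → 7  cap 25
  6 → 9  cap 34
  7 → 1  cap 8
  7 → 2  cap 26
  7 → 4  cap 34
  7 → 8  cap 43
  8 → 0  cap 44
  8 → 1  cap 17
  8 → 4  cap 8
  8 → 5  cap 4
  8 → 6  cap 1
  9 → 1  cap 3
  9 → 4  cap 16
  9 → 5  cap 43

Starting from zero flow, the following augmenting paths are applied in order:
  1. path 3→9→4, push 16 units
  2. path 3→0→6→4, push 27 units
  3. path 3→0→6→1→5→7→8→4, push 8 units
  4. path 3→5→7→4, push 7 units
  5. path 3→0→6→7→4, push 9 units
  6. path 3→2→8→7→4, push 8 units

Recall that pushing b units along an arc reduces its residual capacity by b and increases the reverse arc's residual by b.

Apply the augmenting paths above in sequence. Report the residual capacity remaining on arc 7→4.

after path 1 (3→9→4, push 16): res(7,4)=34
after path 2 (3→0→6→4, push 27): res(7,4)=34
after path 3 (3→0→6→1→5→7→8→4, push 8): res(7,4)=34
after path 4 (3→5→7→4, push 7): res(7,4)=27
after path 5 (3→0→6→7→4, push 9): res(7,4)=18
after path 6 (3→2→8→7→4, push 8): res(7,4)=10

Residual capacity of (7,4): 10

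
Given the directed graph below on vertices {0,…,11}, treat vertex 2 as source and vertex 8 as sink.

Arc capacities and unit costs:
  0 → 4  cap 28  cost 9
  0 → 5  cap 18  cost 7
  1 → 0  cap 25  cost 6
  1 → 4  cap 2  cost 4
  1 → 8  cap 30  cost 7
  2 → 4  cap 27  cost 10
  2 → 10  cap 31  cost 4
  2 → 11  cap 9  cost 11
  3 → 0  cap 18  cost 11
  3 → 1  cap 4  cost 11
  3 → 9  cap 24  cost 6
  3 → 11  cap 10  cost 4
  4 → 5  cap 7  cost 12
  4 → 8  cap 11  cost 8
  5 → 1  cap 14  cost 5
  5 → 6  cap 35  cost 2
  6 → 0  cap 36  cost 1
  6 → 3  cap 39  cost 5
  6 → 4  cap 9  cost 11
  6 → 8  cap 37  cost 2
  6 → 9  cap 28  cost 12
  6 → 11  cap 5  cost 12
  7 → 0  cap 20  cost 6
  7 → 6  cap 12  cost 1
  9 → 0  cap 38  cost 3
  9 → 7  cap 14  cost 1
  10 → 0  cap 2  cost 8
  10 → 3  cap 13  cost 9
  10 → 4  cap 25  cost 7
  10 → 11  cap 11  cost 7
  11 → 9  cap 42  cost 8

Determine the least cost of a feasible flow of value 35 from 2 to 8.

shortest-cost path #1: 2→4→8 push 11 @ unit cost 18 (adds 198)
shortest-cost path #2: 2→10→0→5→6→8 push 2 @ unit cost 23 (adds 46)
shortest-cost path #3: 2→11→9→7→6→8 push 9 @ unit cost 23 (adds 207)
shortest-cost path #4: 2→10→11→9→7→6→8 push 3 @ unit cost 23 (adds 69)
shortest-cost path #5: 2→4→5→6→8 push 7 @ unit cost 26 (adds 182)
shortest-cost path #6: 2→10→3→1→8 push 3 @ unit cost 31 (adds 93)
total cost = 795

Minimum cost for 35 units: 795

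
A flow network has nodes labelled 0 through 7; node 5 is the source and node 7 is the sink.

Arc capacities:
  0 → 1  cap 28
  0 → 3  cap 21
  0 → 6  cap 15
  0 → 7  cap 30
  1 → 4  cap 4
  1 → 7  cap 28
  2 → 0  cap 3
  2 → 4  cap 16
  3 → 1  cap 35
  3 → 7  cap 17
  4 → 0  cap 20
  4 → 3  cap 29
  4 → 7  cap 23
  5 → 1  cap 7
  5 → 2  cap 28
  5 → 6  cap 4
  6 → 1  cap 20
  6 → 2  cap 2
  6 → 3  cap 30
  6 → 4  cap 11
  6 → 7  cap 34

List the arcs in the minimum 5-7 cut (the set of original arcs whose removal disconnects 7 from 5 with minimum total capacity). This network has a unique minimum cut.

augment #1: 5→1→7 push 7
augment #2: 5→6→7 push 4
augment #3: 5→2→0→7 push 3
augment #4: 5→2→4→7 push 16
max flow = 30; residual-reachable set from 5 gives S-side
cut edges (S→T): {(2,0), (2,4), (5,1), (5,6)} total cap 30

Min-cut arcs: {(2,0), (2,4), (5,1), (5,6)} (total capacity 30)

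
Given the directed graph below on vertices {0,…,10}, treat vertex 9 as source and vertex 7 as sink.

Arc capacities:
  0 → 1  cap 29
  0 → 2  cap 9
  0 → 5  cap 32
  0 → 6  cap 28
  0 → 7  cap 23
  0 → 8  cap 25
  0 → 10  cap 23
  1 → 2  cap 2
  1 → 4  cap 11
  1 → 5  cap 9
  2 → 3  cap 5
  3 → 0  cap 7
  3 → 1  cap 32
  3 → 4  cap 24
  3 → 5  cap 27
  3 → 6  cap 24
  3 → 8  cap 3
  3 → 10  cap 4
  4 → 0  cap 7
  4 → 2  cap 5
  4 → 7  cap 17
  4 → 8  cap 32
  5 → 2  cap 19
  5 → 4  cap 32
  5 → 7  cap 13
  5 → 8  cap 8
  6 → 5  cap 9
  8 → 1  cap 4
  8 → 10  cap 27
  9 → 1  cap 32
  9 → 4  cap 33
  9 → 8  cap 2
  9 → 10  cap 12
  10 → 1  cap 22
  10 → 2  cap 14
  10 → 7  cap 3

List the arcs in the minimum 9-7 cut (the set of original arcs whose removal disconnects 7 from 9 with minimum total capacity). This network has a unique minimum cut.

augment #1: 9→4→7 push 17
augment #2: 9→10→7 push 3
augment #3: 9→1→5→7 push 9
augment #4: 9→4→0→7 push 7
augment #5: 9→1→2→3→0→7 push 2
augment #6: 9→4→2→3→0→7 push 3
max flow = 41; residual-reachable set from 9 gives S-side
cut edges (S→T): {(1,5), (2,3), (4,0), (4,7), (10,7)} total cap 41

Min-cut arcs: {(1,5), (2,3), (4,0), (4,7), (10,7)} (total capacity 41)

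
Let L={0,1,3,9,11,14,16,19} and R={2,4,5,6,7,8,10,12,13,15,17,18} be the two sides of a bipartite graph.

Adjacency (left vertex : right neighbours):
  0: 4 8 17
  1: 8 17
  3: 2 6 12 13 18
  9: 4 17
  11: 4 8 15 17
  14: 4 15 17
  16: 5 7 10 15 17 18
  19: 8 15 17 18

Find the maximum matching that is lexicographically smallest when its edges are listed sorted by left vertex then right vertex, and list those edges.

Lex-smallest maximum matching: {(0,4), (1,8), (3,2), (9,17), (11,15), (16,5), (19,18)}

|M| = 7 (so the lex-smallest maximum matching has 7 edges)
process left vertices in ascending order; for each, take the smallest-labelled available neighbour that still permits 7 edges overall, or leave it unmatched if none does
lex-smallest matching: {0-4, 1-8, 3-2, 9-17, 11-15, 16-5, 19-18}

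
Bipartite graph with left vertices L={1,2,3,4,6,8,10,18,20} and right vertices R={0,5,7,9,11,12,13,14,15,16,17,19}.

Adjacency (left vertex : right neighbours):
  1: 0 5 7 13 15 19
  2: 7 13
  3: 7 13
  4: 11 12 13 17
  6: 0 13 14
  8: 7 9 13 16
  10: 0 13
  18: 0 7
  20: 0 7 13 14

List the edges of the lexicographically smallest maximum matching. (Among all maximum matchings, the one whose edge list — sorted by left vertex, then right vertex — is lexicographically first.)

Lex-smallest maximum matching: {(1,5), (2,7), (3,13), (4,11), (6,0), (8,9), (20,14)}

|M| = 7 (so the lex-smallest maximum matching has 7 edges)
process left vertices in ascending order; for each, take the smallest-labelled available neighbour that still permits 7 edges overall, or leave it unmatched if none does
lex-smallest matching: {1-5, 2-7, 3-13, 4-11, 6-0, 8-9, 20-14}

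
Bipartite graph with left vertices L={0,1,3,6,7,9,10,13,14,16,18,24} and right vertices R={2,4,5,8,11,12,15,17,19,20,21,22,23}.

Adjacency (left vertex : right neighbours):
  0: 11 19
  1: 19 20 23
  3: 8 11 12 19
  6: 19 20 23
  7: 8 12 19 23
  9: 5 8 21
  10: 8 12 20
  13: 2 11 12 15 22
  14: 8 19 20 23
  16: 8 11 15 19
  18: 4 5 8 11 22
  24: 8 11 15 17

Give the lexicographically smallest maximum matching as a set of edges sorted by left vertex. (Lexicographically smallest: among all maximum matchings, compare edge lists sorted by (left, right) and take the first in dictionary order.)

Lex-smallest maximum matching: {(0,11), (1,19), (3,8), (6,20), (7,12), (9,5), (13,2), (14,23), (16,15), (18,4), (24,17)}

|M| = 11 (so the lex-smallest maximum matching has 11 edges)
process left vertices in ascending order; for each, take the smallest-labelled available neighbour that still permits 11 edges overall, or leave it unmatched if none does
lex-smallest matching: {0-11, 1-19, 3-8, 6-20, 7-12, 9-5, 13-2, 14-23, 16-15, 18-4, 24-17}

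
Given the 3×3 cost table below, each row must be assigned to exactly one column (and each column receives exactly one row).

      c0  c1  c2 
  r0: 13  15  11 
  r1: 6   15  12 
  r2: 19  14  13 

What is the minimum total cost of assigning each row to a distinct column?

Minimum assignment cost: 31

optimal assignment: row0→col2 (cost 11), row1→col0 (cost 6), row2→col1 (cost 14)
total = 11 + 6 + 14 = 31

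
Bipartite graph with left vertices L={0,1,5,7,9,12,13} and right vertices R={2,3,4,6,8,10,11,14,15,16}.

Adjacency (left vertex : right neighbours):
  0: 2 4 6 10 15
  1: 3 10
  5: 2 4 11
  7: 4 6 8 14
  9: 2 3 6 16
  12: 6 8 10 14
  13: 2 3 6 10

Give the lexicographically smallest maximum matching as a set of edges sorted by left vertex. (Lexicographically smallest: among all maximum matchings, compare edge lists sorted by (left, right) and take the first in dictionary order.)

Lex-smallest maximum matching: {(0,2), (1,3), (5,4), (7,6), (9,16), (12,8), (13,10)}

|M| = 7 (so the lex-smallest maximum matching has 7 edges)
process left vertices in ascending order; for each, take the smallest-labelled available neighbour that still permits 7 edges overall, or leave it unmatched if none does
lex-smallest matching: {0-2, 1-3, 5-4, 7-6, 9-16, 12-8, 13-10}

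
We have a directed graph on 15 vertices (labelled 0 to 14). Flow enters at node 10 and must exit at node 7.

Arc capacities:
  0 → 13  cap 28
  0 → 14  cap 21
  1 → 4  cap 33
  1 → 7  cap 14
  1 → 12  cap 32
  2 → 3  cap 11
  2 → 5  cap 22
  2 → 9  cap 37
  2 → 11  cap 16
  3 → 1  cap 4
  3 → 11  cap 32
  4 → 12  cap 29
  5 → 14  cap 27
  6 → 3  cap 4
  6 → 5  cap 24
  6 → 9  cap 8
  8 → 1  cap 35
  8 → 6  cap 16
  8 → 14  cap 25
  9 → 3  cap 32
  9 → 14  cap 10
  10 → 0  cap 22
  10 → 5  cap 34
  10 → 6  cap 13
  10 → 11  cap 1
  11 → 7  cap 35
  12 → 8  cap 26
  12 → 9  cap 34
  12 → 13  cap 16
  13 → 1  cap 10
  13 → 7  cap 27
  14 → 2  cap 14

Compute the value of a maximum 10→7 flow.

augment #1: 10→11→7 bottleneck 1, total now 1
augment #2: 10→0→13→7 bottleneck 22, total now 23
augment #3: 10→6→3→1→7 bottleneck 4, total now 27
augment #4: 10→5→14→2→11→7 bottleneck 14, total now 41
augment #5: 10→6→9→3→11→7 bottleneck 8, total now 49

Maximum flow value: 49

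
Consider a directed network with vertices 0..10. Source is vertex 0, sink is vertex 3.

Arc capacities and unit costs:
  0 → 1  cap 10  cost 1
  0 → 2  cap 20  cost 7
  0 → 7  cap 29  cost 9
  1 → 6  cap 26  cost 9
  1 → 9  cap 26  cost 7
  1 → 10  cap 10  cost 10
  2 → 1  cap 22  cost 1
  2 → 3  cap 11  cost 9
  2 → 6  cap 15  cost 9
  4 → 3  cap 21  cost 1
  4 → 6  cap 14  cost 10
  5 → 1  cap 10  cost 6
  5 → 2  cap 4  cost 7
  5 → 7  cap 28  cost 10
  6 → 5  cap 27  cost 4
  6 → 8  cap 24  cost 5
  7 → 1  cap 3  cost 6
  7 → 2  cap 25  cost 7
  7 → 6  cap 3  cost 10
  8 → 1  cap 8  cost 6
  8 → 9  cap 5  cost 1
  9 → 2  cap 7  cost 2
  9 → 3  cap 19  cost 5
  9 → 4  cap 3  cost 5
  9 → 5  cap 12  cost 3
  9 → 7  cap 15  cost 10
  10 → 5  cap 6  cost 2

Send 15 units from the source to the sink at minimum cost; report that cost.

Minimum cost for 15 units: 210

shortest-cost path #1: 0→1→9→3 push 10 @ unit cost 13 (adds 130)
shortest-cost path #2: 0→2→3 push 5 @ unit cost 16 (adds 80)
total cost = 210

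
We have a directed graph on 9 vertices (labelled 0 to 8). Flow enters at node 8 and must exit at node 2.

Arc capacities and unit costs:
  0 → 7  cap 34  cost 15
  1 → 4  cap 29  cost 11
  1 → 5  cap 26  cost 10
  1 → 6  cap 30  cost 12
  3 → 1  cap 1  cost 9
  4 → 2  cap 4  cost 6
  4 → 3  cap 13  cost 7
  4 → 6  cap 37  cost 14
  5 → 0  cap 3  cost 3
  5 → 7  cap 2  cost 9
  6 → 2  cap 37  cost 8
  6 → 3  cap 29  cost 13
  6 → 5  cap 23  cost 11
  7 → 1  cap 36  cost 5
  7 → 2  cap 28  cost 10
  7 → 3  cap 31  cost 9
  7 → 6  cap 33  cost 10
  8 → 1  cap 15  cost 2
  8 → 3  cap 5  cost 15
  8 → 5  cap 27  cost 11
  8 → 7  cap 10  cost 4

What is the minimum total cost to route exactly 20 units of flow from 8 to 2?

shortest-cost path #1: 8→7→2 push 10 @ unit cost 14 (adds 140)
shortest-cost path #2: 8→1→4→2 push 4 @ unit cost 19 (adds 76)
shortest-cost path #3: 8→1→6→2 push 6 @ unit cost 22 (adds 132)
total cost = 348

Minimum cost for 20 units: 348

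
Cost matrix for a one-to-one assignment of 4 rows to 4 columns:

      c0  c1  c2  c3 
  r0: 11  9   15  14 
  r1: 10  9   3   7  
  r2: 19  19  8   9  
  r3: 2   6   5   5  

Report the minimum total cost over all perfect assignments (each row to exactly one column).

Minimum assignment cost: 23

optimal assignment: row0→col1 (cost 9), row1→col2 (cost 3), row2→col3 (cost 9), row3→col0 (cost 2)
total = 9 + 3 + 9 + 2 = 23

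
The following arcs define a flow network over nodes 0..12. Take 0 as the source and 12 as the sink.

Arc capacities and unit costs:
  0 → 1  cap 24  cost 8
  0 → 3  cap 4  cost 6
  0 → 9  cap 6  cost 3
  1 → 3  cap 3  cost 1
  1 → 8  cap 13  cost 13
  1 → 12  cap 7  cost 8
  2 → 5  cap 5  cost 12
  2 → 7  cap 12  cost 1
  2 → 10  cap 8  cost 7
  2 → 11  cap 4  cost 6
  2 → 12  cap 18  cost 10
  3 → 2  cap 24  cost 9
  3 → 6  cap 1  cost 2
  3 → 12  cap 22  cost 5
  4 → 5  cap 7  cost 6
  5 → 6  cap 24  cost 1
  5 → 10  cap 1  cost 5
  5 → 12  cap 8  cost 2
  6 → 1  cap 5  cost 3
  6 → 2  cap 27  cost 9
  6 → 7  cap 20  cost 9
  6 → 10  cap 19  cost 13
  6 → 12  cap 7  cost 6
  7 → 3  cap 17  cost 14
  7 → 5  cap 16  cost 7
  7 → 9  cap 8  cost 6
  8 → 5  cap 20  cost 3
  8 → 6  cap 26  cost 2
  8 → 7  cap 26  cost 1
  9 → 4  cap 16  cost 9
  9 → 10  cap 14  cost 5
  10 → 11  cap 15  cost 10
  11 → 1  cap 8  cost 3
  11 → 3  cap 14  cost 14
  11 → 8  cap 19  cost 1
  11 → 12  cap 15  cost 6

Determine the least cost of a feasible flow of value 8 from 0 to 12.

Minimum cost for 8 units: 102

shortest-cost path #1: 0→3→12 push 4 @ unit cost 11 (adds 44)
shortest-cost path #2: 0→1→3→12 push 3 @ unit cost 14 (adds 42)
shortest-cost path #3: 0→1→12 push 1 @ unit cost 16 (adds 16)
total cost = 102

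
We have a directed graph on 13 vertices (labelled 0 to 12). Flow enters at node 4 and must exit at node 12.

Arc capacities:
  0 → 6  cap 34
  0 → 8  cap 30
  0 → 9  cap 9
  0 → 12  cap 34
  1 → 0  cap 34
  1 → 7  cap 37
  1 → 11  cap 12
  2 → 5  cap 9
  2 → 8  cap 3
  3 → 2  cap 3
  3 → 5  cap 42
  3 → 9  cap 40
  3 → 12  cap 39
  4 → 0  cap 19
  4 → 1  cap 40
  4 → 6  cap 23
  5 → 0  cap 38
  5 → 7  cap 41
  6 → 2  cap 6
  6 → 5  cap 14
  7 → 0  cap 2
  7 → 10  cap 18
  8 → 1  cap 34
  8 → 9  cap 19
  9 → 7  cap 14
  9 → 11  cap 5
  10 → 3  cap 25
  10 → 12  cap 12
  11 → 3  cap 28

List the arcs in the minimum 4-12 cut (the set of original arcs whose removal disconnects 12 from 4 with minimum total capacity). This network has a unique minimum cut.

augment #1: 4→0→12 push 19
augment #2: 4→1→0→12 push 15
augment #3: 4→1→7→10→12 push 12
augment #4: 4→1→11→3→12 push 12
augment #5: 4→1→7→10→3→12 push 1
augment #6: 4→6→5→7→10→3→12 push 5
augment #7: 4→6→2→8→9→11→3→12 push 3
augment #8: 4→6→5→0→9→11→3→12 push 2
max flow = 69; residual-reachable set from 4 gives S-side
cut edges (S→T): {(0,12), (1,11), (7,10), (9,11)} total cap 69

Min-cut arcs: {(0,12), (1,11), (7,10), (9,11)} (total capacity 69)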